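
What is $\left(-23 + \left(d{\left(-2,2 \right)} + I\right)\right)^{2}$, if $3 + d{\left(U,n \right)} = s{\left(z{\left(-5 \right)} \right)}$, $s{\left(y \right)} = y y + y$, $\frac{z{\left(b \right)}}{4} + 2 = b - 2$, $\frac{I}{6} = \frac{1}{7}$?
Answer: $\frac{74718736}{49} \approx 1.5249 \cdot 10^{6}$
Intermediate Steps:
$I = \frac{6}{7} \approx 0.85714$
$z{\left(b \right)} = -16 + 4 b$ ($z{\left(b \right)} = -8 + 4 \left(b - 2\right) = -8 + 4 \left(-2 + b\right) = -8 + \left(-8 + 4 b\right) = -16 + 4 b$)
$s{\left(y \right)} = y + y^{2}$ ($s{\left(y \right)} = y^{2} + y = y + y^{2}$)
$d{\left(U,n \right)} = 1257$ ($d{\left(U,n \right)} = -3 + \left(-16 + 4 \left(-5\right)\right) \left(1 + \left(-16 + 4 \left(-5\right)\right)\right) = -3 + \left(-16 - 20\right) \left(1 - 36\right) = -3 - 36 \left(1 - 36\right) = -3 - -1260 = -3 + 1260 = 1257$)
$\left(-23 + \left(d{\left(-2,2 \right)} + I\right)\right)^{2} = \left(-23 + \left(1257 + \frac{6}{7}\right)\right)^{2} = \left(-23 + \frac{8805}{7}\right)^{2} = \left(\frac{8644}{7}\right)^{2} = \frac{74718736}{49}$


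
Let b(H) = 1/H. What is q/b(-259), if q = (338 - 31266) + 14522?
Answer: 4249154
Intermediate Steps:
q = -16406 (q = -30928 + 14522 = -16406)
q/b(-259) = -16406/(1/(-259)) = -16406/(-1/259) = -16406*(-259) = 4249154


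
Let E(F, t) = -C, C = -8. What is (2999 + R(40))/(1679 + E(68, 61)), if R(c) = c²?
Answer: 657/241 ≈ 2.7261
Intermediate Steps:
E(F, t) = 8 (E(F, t) = -1*(-8) = 8)
(2999 + R(40))/(1679 + E(68, 61)) = (2999 + 40²)/(1679 + 8) = (2999 + 1600)/1687 = 4599*(1/1687) = 657/241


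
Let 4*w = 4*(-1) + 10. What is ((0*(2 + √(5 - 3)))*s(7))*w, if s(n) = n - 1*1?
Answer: 0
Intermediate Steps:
s(n) = -1 + n (s(n) = n - 1 = -1 + n)
w = 3/2 (w = (4*(-1) + 10)/4 = (-4 + 10)/4 = (¼)*6 = 3/2 ≈ 1.5000)
((0*(2 + √(5 - 3)))*s(7))*w = ((0*(2 + √(5 - 3)))*(-1 + 7))*(3/2) = ((0*(2 + √2))*6)*(3/2) = (0*6)*(3/2) = 0*(3/2) = 0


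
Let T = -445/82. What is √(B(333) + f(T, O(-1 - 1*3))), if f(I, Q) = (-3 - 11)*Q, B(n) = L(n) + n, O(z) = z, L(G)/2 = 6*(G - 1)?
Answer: √4373 ≈ 66.129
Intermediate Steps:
T = -445/82 (T = -445*1/82 = -445/82 ≈ -5.4268)
L(G) = -12 + 12*G (L(G) = 2*(6*(G - 1)) = 2*(6*(-1 + G)) = 2*(-6 + 6*G) = -12 + 12*G)
B(n) = -12 + 13*n (B(n) = (-12 + 12*n) + n = -12 + 13*n)
f(I, Q) = -14*Q
√(B(333) + f(T, O(-1 - 1*3))) = √((-12 + 13*333) - 14*(-1 - 1*3)) = √((-12 + 4329) - 14*(-1 - 3)) = √(4317 - 14*(-4)) = √(4317 + 56) = √4373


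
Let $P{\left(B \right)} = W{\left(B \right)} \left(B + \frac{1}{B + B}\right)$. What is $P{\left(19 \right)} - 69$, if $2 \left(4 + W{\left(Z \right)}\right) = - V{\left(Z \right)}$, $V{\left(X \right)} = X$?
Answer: $- \frac{24765}{76} \approx -325.86$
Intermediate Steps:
$W{\left(Z \right)} = -4 - \frac{Z}{2}$ ($W{\left(Z \right)} = -4 + \frac{\left(-1\right) Z}{2} = -4 - \frac{Z}{2}$)
$P{\left(B \right)} = \left(-4 - \frac{B}{2}\right) \left(B + \frac{1}{2 B}\right)$ ($P{\left(B \right)} = \left(-4 - \frac{B}{2}\right) \left(B + \frac{1}{B + B}\right) = \left(-4 - \frac{B}{2}\right) \left(B + \frac{1}{2 B}\right)$)
$P{\left(19 \right)} - 69 = \frac{-8 - 19 + 2 \cdot 19^{2} \left(-8 - 19\right)}{4 \cdot 19} - 69 = \frac{1}{4} \cdot \frac{1}{19} \left(-8 - 19 + 2 \cdot 361 \left(-8 - 19\right)\right) - 69 = \frac{1}{4} \cdot \frac{1}{19} \left(-8 - 19 + 2 \cdot 361 \left(-27\right)\right) - 69 = \frac{1}{4} \cdot \frac{1}{19} \left(-8 - 19 - 19494\right) - 69 = \frac{1}{4} \cdot \frac{1}{19} \left(-19521\right) - 69 = - \frac{19521}{76} - 69 = - \frac{24765}{76}$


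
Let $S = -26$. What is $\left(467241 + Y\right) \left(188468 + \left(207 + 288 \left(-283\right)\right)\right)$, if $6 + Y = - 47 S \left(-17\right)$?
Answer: $47847671831$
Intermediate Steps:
$Y = -20780$ ($Y = -6 + \left(-47\right) \left(-26\right) \left(-17\right) = -6 + 1222 \left(-17\right) = -6 - 20774 = -20780$)
$\left(467241 + Y\right) \left(188468 + \left(207 + 288 \left(-283\right)\right)\right) = \left(467241 - 20780\right) \left(188468 + \left(207 + 288 \left(-283\right)\right)\right) = 446461 \left(188468 + \left(207 - 81504\right)\right) = 446461 \left(188468 - 81297\right) = 446461 \cdot 107171 = 47847671831$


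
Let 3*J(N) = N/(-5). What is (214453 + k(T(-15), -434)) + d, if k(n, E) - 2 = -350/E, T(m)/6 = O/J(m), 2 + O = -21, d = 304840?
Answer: 16098170/31 ≈ 5.1930e+5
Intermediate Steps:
J(N) = -N/15 (J(N) = (N/(-5))/3 = (N*(-⅕))/3 = (-N/5)/3 = -N/15)
O = -23 (O = -2 - 21 = -23)
T(m) = 2070/m (T(m) = 6*(-23*(-15/m)) = 6*(-(-345)/m) = 6*(345/m) = 2070/m)
k(n, E) = 2 - 350/E
(214453 + k(T(-15), -434)) + d = (214453 + (2 - 350/(-434))) + 304840 = (214453 + (2 - 350*(-1/434))) + 304840 = (214453 + (2 + 25/31)) + 304840 = (214453 + 87/31) + 304840 = 6648130/31 + 304840 = 16098170/31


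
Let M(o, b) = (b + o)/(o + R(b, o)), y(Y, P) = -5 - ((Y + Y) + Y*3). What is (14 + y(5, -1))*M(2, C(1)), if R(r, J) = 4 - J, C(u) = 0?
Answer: -8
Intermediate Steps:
y(Y, P) = -5 - 5*Y (y(Y, P) = -5 - (2*Y + 3*Y) = -5 - 5*Y)
M(o, b) = b/4 + o/4 (M(o, b) = (b + o)/(o + (4 - o)) = (b + o)/4 = (b + o)*(1/4) = b/4 + o/4)
(14 + y(5, -1))*M(2, C(1)) = (14 + (-5 - 5*5))*((1/4)*0 + (1/4)*2) = (14 + (-5 - 25))*(0 + 1/2) = (14 - 30)*(1/2) = -16*1/2 = -8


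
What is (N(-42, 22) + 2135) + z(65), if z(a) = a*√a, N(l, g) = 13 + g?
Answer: 2170 + 65*√65 ≈ 2694.0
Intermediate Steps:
z(a) = a^(3/2)
(N(-42, 22) + 2135) + z(65) = ((13 + 22) + 2135) + 65^(3/2) = (35 + 2135) + 65*√65 = 2170 + 65*√65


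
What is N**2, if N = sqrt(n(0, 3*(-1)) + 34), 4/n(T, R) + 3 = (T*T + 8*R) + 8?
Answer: 642/19 ≈ 33.789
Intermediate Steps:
n(T, R) = 4/(5 + T**2 + 8*R) (n(T, R) = 4/(-3 + ((T*T + 8*R) + 8)) = 4/(-3 + ((T**2 + 8*R) + 8)) = 4/(-3 + (8 + T**2 + 8*R)) = 4/(5 + T**2 + 8*R))
N = sqrt(12198)/19 (N = sqrt(4/(5 + 0**2 + 8*(3*(-1))) + 34) = sqrt(4/(5 + 0 + 8*(-3)) + 34) = sqrt(4/(5 + 0 - 24) + 34) = sqrt(4/(-19) + 34) = sqrt(4*(-1/19) + 34) = sqrt(-4/19 + 34) = sqrt(642/19) = sqrt(12198)/19 ≈ 5.8129)
N**2 = (sqrt(12198)/19)**2 = 642/19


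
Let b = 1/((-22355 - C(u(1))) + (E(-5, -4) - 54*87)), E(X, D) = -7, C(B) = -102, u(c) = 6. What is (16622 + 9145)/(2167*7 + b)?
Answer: 694626786/408925901 ≈ 1.6987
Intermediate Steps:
b = -1/26958 (b = 1/((-22355 - 1*(-102)) + (-7 - 54*87)) = 1/((-22355 + 102) + (-7 - 4698)) = 1/(-22253 - 4705) = 1/(-26958) = -1/26958 ≈ -3.7095e-5)
(16622 + 9145)/(2167*7 + b) = (16622 + 9145)/(2167*7 - 1/26958) = 25767/(15169 - 1/26958) = 25767/(408925901/26958) = 25767*(26958/408925901) = 694626786/408925901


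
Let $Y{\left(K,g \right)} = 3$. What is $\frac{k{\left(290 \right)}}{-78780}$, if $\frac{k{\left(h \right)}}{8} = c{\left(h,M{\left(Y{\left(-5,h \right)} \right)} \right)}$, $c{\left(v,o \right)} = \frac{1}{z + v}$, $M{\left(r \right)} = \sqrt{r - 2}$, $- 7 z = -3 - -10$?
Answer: $- \frac{2}{5691855} \approx -3.5138 \cdot 10^{-7}$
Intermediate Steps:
$z = -1$ ($z = - \frac{-3 - -10}{7} = - \frac{-3 + 10}{7} = \left(- \frac{1}{7}\right) 7 = -1$)
$M{\left(r \right)} = \sqrt{-2 + r}$
$c{\left(v,o \right)} = \frac{1}{-1 + v}$
$k{\left(h \right)} = \frac{8}{-1 + h}$
$\frac{k{\left(290 \right)}}{-78780} = \frac{8 \frac{1}{-1 + 290}}{-78780} = \frac{8}{289} \left(- \frac{1}{78780}\right) = - \frac{2}{5691855}$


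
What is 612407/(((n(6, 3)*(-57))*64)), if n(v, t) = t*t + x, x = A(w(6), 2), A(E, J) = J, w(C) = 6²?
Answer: -612407/40128 ≈ -15.261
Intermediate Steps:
w(C) = 36
x = 2
n(v, t) = 2 + t² (n(v, t) = t*t + 2 = t² + 2 = 2 + t²)
612407/(((n(6, 3)*(-57))*64)) = 612407/((((2 + 3²)*(-57))*64)) = 612407/((((2 + 9)*(-57))*64)) = 612407/(((11*(-57))*64)) = 612407/((-627*64)) = 612407/(-40128) = 612407*(-1/40128) = -612407/40128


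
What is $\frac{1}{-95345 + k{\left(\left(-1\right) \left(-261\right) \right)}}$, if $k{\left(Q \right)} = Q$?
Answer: $- \frac{1}{95084} \approx -1.0517 \cdot 10^{-5}$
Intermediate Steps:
$\frac{1}{-95345 + k{\left(\left(-1\right) \left(-261\right) \right)}} = \frac{1}{-95345 - -261} = \frac{1}{-95345 + 261} = \frac{1}{-95084} = - \frac{1}{95084}$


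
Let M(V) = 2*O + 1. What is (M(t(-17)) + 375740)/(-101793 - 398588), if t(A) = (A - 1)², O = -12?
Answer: -375717/500381 ≈ -0.75086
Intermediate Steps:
t(A) = (-1 + A)²
M(V) = -23 (M(V) = 2*(-12) + 1 = -24 + 1 = -23)
(M(t(-17)) + 375740)/(-101793 - 398588) = (-23 + 375740)/(-101793 - 398588) = 375717/(-500381) = 375717*(-1/500381) = -375717/500381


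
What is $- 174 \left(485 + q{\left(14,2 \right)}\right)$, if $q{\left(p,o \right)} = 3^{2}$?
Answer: $-85956$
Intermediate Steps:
$q{\left(p,o \right)} = 9$
$- 174 \left(485 + q{\left(14,2 \right)}\right) = - 174 \left(485 + 9\right) = \left(-174\right) 494 = -85956$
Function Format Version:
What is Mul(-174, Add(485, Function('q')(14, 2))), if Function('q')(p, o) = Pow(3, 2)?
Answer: -85956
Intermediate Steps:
Function('q')(p, o) = 9
Mul(-174, Add(485, Function('q')(14, 2))) = Mul(-174, Add(485, 9)) = Mul(-174, 494) = -85956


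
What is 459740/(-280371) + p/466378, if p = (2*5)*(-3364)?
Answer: -3859384520/2254463211 ≈ -1.7119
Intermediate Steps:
p = -33640 (p = 10*(-3364) = -33640)
459740/(-280371) + p/466378 = 459740/(-280371) - 33640/466378 = 459740*(-1/280371) - 33640*1/466378 = -459740/280371 - 580/8041 = -3859384520/2254463211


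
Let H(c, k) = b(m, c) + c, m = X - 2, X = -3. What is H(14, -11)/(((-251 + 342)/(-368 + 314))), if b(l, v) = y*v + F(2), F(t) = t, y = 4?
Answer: -3888/91 ≈ -42.725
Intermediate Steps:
m = -5 (m = -3 - 2 = -5)
b(l, v) = 2 + 4*v (b(l, v) = 4*v + 2 = 2 + 4*v)
H(c, k) = 2 + 5*c (H(c, k) = (2 + 4*c) + c = 2 + 5*c)
H(14, -11)/(((-251 + 342)/(-368 + 314))) = (2 + 5*14)/(((-251 + 342)/(-368 + 314))) = (2 + 70)/((91/(-54))) = 72/((91*(-1/54))) = 72/(-91/54) = 72*(-54/91) = -3888/91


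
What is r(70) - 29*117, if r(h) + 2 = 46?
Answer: -3349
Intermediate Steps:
r(h) = 44 (r(h) = -2 + 46 = 44)
r(70) - 29*117 = 44 - 29*117 = 44 - 3393 = -3349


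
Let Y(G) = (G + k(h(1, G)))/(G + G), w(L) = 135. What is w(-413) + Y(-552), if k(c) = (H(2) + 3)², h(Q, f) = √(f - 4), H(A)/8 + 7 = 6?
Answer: 149567/1104 ≈ 135.48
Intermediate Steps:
H(A) = -8 (H(A) = -56 + 8*6 = -56 + 48 = -8)
h(Q, f) = √(-4 + f)
k(c) = 25 (k(c) = (-8 + 3)² = (-5)² = 25)
Y(G) = (25 + G)/(2*G) (Y(G) = (G + 25)/(G + G) = (25 + G)/((2*G)) = (25 + G)*(1/(2*G)) = (25 + G)/(2*G))
w(-413) + Y(-552) = 135 + (½)*(25 - 552)/(-552) = 135 + (½)*(-1/552)*(-527) = 135 + 527/1104 = 149567/1104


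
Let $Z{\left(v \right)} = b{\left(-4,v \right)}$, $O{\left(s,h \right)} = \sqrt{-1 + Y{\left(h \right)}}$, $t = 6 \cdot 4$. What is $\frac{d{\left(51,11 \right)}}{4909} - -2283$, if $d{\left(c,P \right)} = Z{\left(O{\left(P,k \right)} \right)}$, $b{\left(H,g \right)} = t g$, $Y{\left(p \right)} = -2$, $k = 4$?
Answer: $2283 + \frac{24 i \sqrt{3}}{4909} \approx 2283.0 + 0.008468 i$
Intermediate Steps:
$t = 24$
$b{\left(H,g \right)} = 24 g$
$O{\left(s,h \right)} = i \sqrt{3}$ ($O{\left(s,h \right)} = \sqrt{-1 - 2} = \sqrt{-3} = i \sqrt{3}$)
$Z{\left(v \right)} = 24 v$
$d{\left(c,P \right)} = 24 i \sqrt{3}$
$\frac{d{\left(51,11 \right)}}{4909} - -2283 = \frac{24 i \sqrt{3}}{4909} - -2283 = 24 i \sqrt{3} \cdot \frac{1}{4909} + 2283 = \frac{24 i \sqrt{3}}{4909} + 2283 = 2283 + \frac{24 i \sqrt{3}}{4909}$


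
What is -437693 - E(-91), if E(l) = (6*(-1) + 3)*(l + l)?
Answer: -438239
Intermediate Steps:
E(l) = -6*l (E(l) = (-6 + 3)*(2*l) = -6*l)
-437693 - E(-91) = -437693 - (-6)*(-91) = -437693 - 1*546 = -437693 - 546 = -438239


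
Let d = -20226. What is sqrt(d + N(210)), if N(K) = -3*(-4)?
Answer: 3*I*sqrt(2246) ≈ 142.18*I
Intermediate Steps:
N(K) = 12
sqrt(d + N(210)) = sqrt(-20226 + 12) = sqrt(-20214) = 3*I*sqrt(2246)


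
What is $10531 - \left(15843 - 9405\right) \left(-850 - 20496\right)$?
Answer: $137436079$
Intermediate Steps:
$10531 - \left(15843 - 9405\right) \left(-850 - 20496\right) = 10531 - 6438 \left(-21346\right) = 10531 - -137425548 = 10531 + 137425548 = 137436079$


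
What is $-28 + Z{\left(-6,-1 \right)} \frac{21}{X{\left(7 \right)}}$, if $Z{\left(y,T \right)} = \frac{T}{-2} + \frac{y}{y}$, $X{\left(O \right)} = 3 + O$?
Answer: $- \frac{497}{20} \approx -24.85$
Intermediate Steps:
$Z{\left(y,T \right)} = 1 - \frac{T}{2}$ ($Z{\left(y,T \right)} = T \left(- \frac{1}{2}\right) + 1 = - \frac{T}{2} + 1 = 1 - \frac{T}{2}$)
$-28 + Z{\left(-6,-1 \right)} \frac{21}{X{\left(7 \right)}} = -28 + \left(1 - - \frac{1}{2}\right) \frac{21}{3 + 7} = -28 + \left(1 + \frac{1}{2}\right) \frac{21}{10} = -28 + \frac{3 \cdot 21 \cdot \frac{1}{10}}{2} = -28 + \frac{3}{2} \cdot \frac{21}{10} = -28 + \frac{63}{20} = - \frac{497}{20}$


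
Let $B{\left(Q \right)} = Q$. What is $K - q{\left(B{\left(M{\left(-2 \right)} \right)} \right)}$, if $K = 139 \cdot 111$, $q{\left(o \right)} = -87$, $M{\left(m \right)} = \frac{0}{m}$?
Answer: $15516$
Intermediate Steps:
$M{\left(m \right)} = 0$
$K = 15429$
$K - q{\left(B{\left(M{\left(-2 \right)} \right)} \right)} = 15429 - -87 = 15429 + 87 = 15516$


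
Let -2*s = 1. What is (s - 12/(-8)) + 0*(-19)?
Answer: 1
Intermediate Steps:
s = -1/2 (s = -1/2*1 = -1/2 ≈ -0.50000)
(s - 12/(-8)) + 0*(-19) = (-1/2 - 12/(-8)) + 0*(-19) = (-1/2 - 12*(-1/8)) + 0 = (-1/2 + 3/2) + 0 = 1 + 0 = 1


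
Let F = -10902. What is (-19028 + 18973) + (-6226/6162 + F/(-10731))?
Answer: -606079382/11020737 ≈ -54.994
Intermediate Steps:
(-19028 + 18973) + (-6226/6162 + F/(-10731)) = (-19028 + 18973) + (-6226/6162 - 10902/(-10731)) = -55 + (-6226*1/6162 - 10902*(-1/10731)) = -55 + (-3113/3081 + 3634/3577) = -55 + 61153/11020737 = -606079382/11020737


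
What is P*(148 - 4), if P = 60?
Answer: 8640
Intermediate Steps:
P*(148 - 4) = 60*(148 - 4) = 60*144 = 8640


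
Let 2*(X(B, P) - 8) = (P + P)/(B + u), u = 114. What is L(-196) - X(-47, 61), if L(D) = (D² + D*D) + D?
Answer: 5134015/67 ≈ 76627.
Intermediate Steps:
X(B, P) = 8 + P/(114 + B) (X(B, P) = 8 + ((P + P)/(B + 114))/2 = 8 + ((2*P)/(114 + B))/2 = 8 + (2*P/(114 + B))/2 = 8 + P/(114 + B))
L(D) = D + 2*D² (L(D) = (D² + D²) + D = 2*D² + D = D + 2*D²)
L(-196) - X(-47, 61) = -196*(1 + 2*(-196)) - (912 + 61 + 8*(-47))/(114 - 47) = -196*(1 - 392) - (912 + 61 - 376)/67 = -196*(-391) - 597/67 = 76636 - 1*597/67 = 76636 - 597/67 = 5134015/67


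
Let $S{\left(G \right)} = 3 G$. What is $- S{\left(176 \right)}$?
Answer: $-528$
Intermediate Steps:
$- S{\left(176 \right)} = - 3 \cdot 176 = \left(-1\right) 528 = -528$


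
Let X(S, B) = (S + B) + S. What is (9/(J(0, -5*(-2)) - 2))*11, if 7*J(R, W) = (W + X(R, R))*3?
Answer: 693/16 ≈ 43.313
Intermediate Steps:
X(S, B) = B + 2*S (X(S, B) = (B + S) + S = B + 2*S)
J(R, W) = 3*W/7 + 9*R/7 (J(R, W) = ((W + (R + 2*R))*3)/7 = ((W + 3*R)*3)/7 = (3*W + 9*R)/7 = 3*W/7 + 9*R/7)
(9/(J(0, -5*(-2)) - 2))*11 = (9/((3*(-5*(-2))/7 + (9/7)*0) - 2))*11 = (9/(((3/7)*10 + 0) - 2))*11 = (9/((30/7 + 0) - 2))*11 = (9/(30/7 - 2))*11 = (9/(16/7))*11 = (9*(7/16))*11 = (63/16)*11 = 693/16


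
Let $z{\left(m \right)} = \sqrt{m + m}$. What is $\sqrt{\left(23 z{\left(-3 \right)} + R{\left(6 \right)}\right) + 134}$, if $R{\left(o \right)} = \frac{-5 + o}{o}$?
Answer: $\frac{\sqrt{4830 + 828 i \sqrt{6}}}{6} \approx 11.825 + 2.3821 i$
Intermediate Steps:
$z{\left(m \right)} = \sqrt{2} \sqrt{m}$ ($z{\left(m \right)} = \sqrt{2 m} = \sqrt{2} \sqrt{m}$)
$R{\left(o \right)} = \frac{-5 + o}{o}$
$\sqrt{\left(23 z{\left(-3 \right)} + R{\left(6 \right)}\right) + 134} = \sqrt{\left(23 \sqrt{2} \sqrt{-3} + \frac{-5 + 6}{6}\right) + 134} = \sqrt{\left(23 \sqrt{2} i \sqrt{3} + \frac{1}{6} \cdot 1\right) + 134} = \sqrt{\left(23 i \sqrt{6} + \frac{1}{6}\right) + 134} = \sqrt{\left(\frac{1}{6} + 23 i \sqrt{6}\right) + 134} = \sqrt{\frac{805}{6} + 23 i \sqrt{6}}$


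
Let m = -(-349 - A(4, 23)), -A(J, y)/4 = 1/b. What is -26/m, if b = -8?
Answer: -52/699 ≈ -0.074392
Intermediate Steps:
A(J, y) = ½ (A(J, y) = -4/(-8) = -4*(-⅛) = ½)
m = 699/2 (m = -(-349 - 1*½) = -(-349 - ½) = -1*(-699/2) = 699/2 ≈ 349.50)
-26/m = -26/699/2 = -26*2/699 = -52/699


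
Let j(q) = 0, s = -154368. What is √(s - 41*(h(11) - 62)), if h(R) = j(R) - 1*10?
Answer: 6*I*√4206 ≈ 389.12*I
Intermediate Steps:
h(R) = -10 (h(R) = 0 - 1*10 = 0 - 10 = -10)
√(s - 41*(h(11) - 62)) = √(-154368 - 41*(-10 - 62)) = √(-154368 - 41*(-72)) = √(-154368 + 2952) = √(-151416) = 6*I*√4206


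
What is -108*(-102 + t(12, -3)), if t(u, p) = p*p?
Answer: 10044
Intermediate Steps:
t(u, p) = p**2
-108*(-102 + t(12, -3)) = -108*(-102 + (-3)**2) = -108*(-102 + 9) = -108*(-93) = 10044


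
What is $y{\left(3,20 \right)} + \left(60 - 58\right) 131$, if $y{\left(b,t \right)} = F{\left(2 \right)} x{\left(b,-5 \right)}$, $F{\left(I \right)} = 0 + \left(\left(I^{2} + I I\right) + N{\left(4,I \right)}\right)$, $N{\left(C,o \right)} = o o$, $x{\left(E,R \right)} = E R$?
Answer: $82$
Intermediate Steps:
$N{\left(C,o \right)} = o^{2}$
$F{\left(I \right)} = 3 I^{2}$ ($F{\left(I \right)} = 0 + \left(\left(I^{2} + I I\right) + I^{2}\right) = 0 + \left(\left(I^{2} + I^{2}\right) + I^{2}\right) = 0 + \left(2 I^{2} + I^{2}\right) = 0 + 3 I^{2} = 3 I^{2}$)
$y{\left(b,t \right)} = - 60 b$ ($y{\left(b,t \right)} = 3 \cdot 2^{2} b \left(-5\right) = 3 \cdot 4 \left(- 5 b\right) = 12 \left(- 5 b\right) = - 60 b$)
$y{\left(3,20 \right)} + \left(60 - 58\right) 131 = \left(-60\right) 3 + \left(60 - 58\right) 131 = -180 + \left(60 - 58\right) 131 = -180 + 2 \cdot 131 = -180 + 262 = 82$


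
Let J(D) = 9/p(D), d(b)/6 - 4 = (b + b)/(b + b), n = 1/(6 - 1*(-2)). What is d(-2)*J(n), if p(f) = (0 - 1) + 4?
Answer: 90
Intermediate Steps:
p(f) = 3 (p(f) = -1 + 4 = 3)
n = ⅛ (n = 1/(6 + 2) = 1/8 = ⅛ ≈ 0.12500)
d(b) = 30 (d(b) = 24 + 6*((b + b)/(b + b)) = 24 + 6*((2*b)/((2*b))) = 24 + 6*((2*b)*(1/(2*b))) = 24 + 6*1 = 24 + 6 = 30)
J(D) = 3 (J(D) = 9/3 = 9*(⅓) = 3)
d(-2)*J(n) = 30*3 = 90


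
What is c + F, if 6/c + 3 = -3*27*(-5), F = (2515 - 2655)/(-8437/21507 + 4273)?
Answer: -7846049/439763947 ≈ -0.017841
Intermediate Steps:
F = -215070/6563641 (F = -140/(-8437*1/21507 + 4273) = -140/(-8437/21507 + 4273) = -140/91890974/21507 = -140*21507/91890974 = -215070/6563641 ≈ -0.032767)
c = 1/67 (c = 6/(-3 - 3*27*(-5)) = 6/(-3 - 81*(-5)) = 6/(-3 + 405) = 6/402 = 6*(1/402) = 1/67 ≈ 0.014925)
c + F = 1/67 - 215070/6563641 = -7846049/439763947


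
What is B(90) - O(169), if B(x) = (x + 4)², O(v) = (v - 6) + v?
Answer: 8504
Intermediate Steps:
O(v) = -6 + 2*v (O(v) = (-6 + v) + v = -6 + 2*v)
B(x) = (4 + x)²
B(90) - O(169) = (4 + 90)² - (-6 + 2*169) = 94² - (-6 + 338) = 8836 - 1*332 = 8836 - 332 = 8504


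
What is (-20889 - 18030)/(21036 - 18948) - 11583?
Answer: -8074741/696 ≈ -11602.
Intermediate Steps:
(-20889 - 18030)/(21036 - 18948) - 11583 = -38919/2088 - 11583 = -38919*1/2088 - 11583 = -12973/696 - 11583 = -8074741/696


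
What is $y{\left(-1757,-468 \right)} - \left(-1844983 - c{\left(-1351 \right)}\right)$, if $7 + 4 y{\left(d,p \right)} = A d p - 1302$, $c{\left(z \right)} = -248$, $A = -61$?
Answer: $- \frac{42781205}{4} \approx -1.0695 \cdot 10^{7}$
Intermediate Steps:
$y{\left(d,p \right)} = - \frac{1309}{4} - \frac{61 d p}{4}$ ($y{\left(d,p \right)} = - \frac{7}{4} + \frac{- 61 d p - 1302}{4} = - \frac{7}{4} + \frac{-1302 - 61 d p}{4} = - \frac{7}{4} - \left(\frac{651}{2} + \frac{61 d p}{4}\right) = - \frac{1309}{4} - \frac{61 d p}{4}$)
$y{\left(-1757,-468 \right)} - \left(-1844983 - c{\left(-1351 \right)}\right) = \left(- \frac{1309}{4} - \left(- \frac{107177}{4}\right) \left(-468\right)\right) - \left(-1844983 - -248\right) = \left(- \frac{1309}{4} - 12539709\right) - \left(-1844983 + 248\right) = - \frac{50160145}{4} - -1844735 = - \frac{50160145}{4} + 1844735 = - \frac{42781205}{4}$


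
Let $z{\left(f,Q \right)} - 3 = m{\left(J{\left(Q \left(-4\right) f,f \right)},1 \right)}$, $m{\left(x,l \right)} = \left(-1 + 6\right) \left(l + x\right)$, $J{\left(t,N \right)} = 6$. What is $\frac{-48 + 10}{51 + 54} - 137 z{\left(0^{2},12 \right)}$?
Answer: $- \frac{546668}{105} \approx -5206.4$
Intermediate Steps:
$m{\left(x,l \right)} = 5 l + 5 x$ ($m{\left(x,l \right)} = 5 \left(l + x\right) = 5 l + 5 x$)
$z{\left(f,Q \right)} = 38$ ($z{\left(f,Q \right)} = 3 + \left(5 \cdot 1 + 5 \cdot 6\right) = 3 + \left(5 + 30\right) = 3 + 35 = 38$)
$\frac{-48 + 10}{51 + 54} - 137 z{\left(0^{2},12 \right)} = \frac{-48 + 10}{51 + 54} - 5206 = - \frac{38}{105} - 5206 = - \frac{546668}{105}$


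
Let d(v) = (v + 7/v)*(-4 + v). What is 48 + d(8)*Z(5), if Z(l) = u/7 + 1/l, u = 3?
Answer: 2461/35 ≈ 70.314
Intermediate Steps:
d(v) = (-4 + v)*(v + 7/v)
Z(l) = 3/7 + 1/l
48 + d(8)*Z(5) = 48 + (7 + 8**2 - 28/8 - 4*8)*(3/7 + 1/5) = 48 + (7 + 64 - 28*1/8 - 32)*(3/7 + 1/5) = 48 + (7 + 64 - 7/2 - 32)*(22/35) = 48 + (71/2)*(22/35) = 48 + 781/35 = 2461/35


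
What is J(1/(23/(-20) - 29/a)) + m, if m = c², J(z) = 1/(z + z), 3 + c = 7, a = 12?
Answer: 853/60 ≈ 14.217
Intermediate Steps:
c = 4 (c = -3 + 7 = 4)
J(z) = 1/(2*z)
m = 16 (m = 4² = 16)
J(1/(23/(-20) - 29/a)) + m = 1/(2*(1/(23/(-20) - 29/12))) + 16 = 1/(2*(1/(23*(-1/20) - 29*1/12))) + 16 = 1/(2*(1/(-23/20 - 29/12))) + 16 = 1/(2*(1/(-107/30))) + 16 = 1/(2*(-30/107)) + 16 = (½)*(-107/30) + 16 = -107/60 + 16 = 853/60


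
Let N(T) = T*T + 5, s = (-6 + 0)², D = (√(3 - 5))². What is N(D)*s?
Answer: 324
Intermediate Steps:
D = -2 (D = (√(-2))² = (I*√2)² = -2)
s = 36 (s = (-6)² = 36)
N(T) = 5 + T² (N(T) = T² + 5 = 5 + T²)
N(D)*s = (5 + (-2)²)*36 = (5 + 4)*36 = 9*36 = 324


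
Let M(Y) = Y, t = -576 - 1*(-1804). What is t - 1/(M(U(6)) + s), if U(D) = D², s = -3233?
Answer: 3925917/3197 ≈ 1228.0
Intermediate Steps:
t = 1228 (t = -576 + 1804 = 1228)
t - 1/(M(U(6)) + s) = 1228 - 1/(6² - 3233) = 1228 - 1/(36 - 3233) = 1228 - 1/(-3197) = 1228 - 1*(-1/3197) = 1228 + 1/3197 = 3925917/3197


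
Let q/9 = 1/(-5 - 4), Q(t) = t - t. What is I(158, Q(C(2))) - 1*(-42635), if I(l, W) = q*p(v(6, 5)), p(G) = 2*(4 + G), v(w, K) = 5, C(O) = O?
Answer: 42617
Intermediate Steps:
Q(t) = 0
p(G) = 8 + 2*G
q = -1 (q = 9/(-5 - 4) = 9/(-9) = 9*(-⅑) = -1)
I(l, W) = -18 (I(l, W) = -(8 + 2*5) = -(8 + 10) = -1*18 = -18)
I(158, Q(C(2))) - 1*(-42635) = -18 - 1*(-42635) = -18 + 42635 = 42617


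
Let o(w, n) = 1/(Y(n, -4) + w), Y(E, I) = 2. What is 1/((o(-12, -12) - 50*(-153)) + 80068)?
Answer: 10/877179 ≈ 1.1400e-5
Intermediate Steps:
o(w, n) = 1/(2 + w)
1/((o(-12, -12) - 50*(-153)) + 80068) = 1/((1/(2 - 12) - 50*(-153)) + 80068) = 1/((1/(-10) + 7650) + 80068) = 1/((-⅒ + 7650) + 80068) = 1/(76499/10 + 80068) = 1/(877179/10) = 10/877179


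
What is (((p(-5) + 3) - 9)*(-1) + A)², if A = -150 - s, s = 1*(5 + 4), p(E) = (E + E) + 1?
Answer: 20736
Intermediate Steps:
p(E) = 1 + 2*E (p(E) = 2*E + 1 = 1 + 2*E)
s = 9 (s = 1*9 = 9)
A = -159 (A = -150 - 1*9 = -150 - 9 = -159)
(((p(-5) + 3) - 9)*(-1) + A)² = ((((1 + 2*(-5)) + 3) - 9)*(-1) - 159)² = ((((1 - 10) + 3) - 9)*(-1) - 159)² = (((-9 + 3) - 9)*(-1) - 159)² = ((-6 - 9)*(-1) - 159)² = (-15*(-1) - 159)² = (15 - 159)² = (-144)² = 20736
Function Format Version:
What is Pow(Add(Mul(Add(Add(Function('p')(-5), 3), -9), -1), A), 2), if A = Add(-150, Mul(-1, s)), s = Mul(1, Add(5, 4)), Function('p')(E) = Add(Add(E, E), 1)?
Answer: 20736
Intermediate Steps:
Function('p')(E) = Add(1, Mul(2, E)) (Function('p')(E) = Add(Mul(2, E), 1) = Add(1, Mul(2, E)))
s = 9 (s = Mul(1, 9) = 9)
A = -159 (A = Add(-150, Mul(-1, 9)) = Add(-150, -9) = -159)
Pow(Add(Mul(Add(Add(Function('p')(-5), 3), -9), -1), A), 2) = Pow(Add(Mul(Add(Add(Add(1, Mul(2, -5)), 3), -9), -1), -159), 2) = Pow(Add(Mul(Add(Add(Add(1, -10), 3), -9), -1), -159), 2) = Pow(Add(Mul(Add(Add(-9, 3), -9), -1), -159), 2) = Pow(Add(Mul(Add(-6, -9), -1), -159), 2) = Pow(Add(Mul(-15, -1), -159), 2) = Pow(Add(15, -159), 2) = Pow(-144, 2) = 20736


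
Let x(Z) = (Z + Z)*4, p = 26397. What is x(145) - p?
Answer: -25237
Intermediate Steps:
x(Z) = 8*Z (x(Z) = (2*Z)*4 = 8*Z)
x(145) - p = 8*145 - 1*26397 = 1160 - 26397 = -25237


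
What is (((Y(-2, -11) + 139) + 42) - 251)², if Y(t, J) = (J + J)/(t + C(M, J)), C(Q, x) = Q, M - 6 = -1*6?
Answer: 3481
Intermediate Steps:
M = 0 (M = 6 - 1*6 = 6 - 6 = 0)
Y(t, J) = 2*J/t (Y(t, J) = (J + J)/(t + 0) = (2*J)/t = 2*J/t)
(((Y(-2, -11) + 139) + 42) - 251)² = (((2*(-11)/(-2) + 139) + 42) - 251)² = (((2*(-11)*(-½) + 139) + 42) - 251)² = (((11 + 139) + 42) - 251)² = ((150 + 42) - 251)² = (192 - 251)² = (-59)² = 3481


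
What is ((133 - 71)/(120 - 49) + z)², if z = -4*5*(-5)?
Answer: 51294244/5041 ≈ 10175.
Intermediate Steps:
z = 100 (z = -20*(-5) = 100)
((133 - 71)/(120 - 49) + z)² = ((133 - 71)/(120 - 49) + 100)² = (62/71 + 100)² = (7162/71)² = 51294244/5041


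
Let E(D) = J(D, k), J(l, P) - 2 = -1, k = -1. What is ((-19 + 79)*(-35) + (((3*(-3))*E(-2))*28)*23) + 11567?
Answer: 3671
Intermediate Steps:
J(l, P) = 1 (J(l, P) = 2 - 1 = 1)
E(D) = 1
((-19 + 79)*(-35) + (((3*(-3))*E(-2))*28)*23) + 11567 = ((-19 + 79)*(-35) + (((3*(-3))*1)*28)*23) + 11567 = (60*(-35) + (-9*1*28)*23) + 11567 = (-2100 - 9*28*23) + 11567 = (-2100 - 252*23) + 11567 = (-2100 - 5796) + 11567 = -7896 + 11567 = 3671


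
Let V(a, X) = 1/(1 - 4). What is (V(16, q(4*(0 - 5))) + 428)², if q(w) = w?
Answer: 1646089/9 ≈ 1.8290e+5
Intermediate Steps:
V(a, X) = -⅓ (V(a, X) = 1/(-3) = -⅓)
(V(16, q(4*(0 - 5))) + 428)² = (-⅓ + 428)² = (1283/3)² = 1646089/9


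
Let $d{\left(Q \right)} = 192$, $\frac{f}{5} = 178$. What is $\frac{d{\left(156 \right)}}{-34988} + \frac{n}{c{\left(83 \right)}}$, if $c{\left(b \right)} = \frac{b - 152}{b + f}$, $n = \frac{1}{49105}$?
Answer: $- \frac{24449513}{4233854145} \approx -0.0057748$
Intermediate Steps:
$f = 890$ ($f = 5 \cdot 178 = 890$)
$n = \frac{1}{49105} \approx 2.0365 \cdot 10^{-5}$
$c{\left(b \right)} = \frac{-152 + b}{890 + b}$ ($c{\left(b \right)} = \frac{b - 152}{b + 890} = \frac{-152 + b}{890 + b}$)
$\frac{d{\left(156 \right)}}{-34988} + \frac{n}{c{\left(83 \right)}} = \frac{192}{-34988} + \frac{1}{49105 \frac{-152 + 83}{890 + 83}} = 192 \left(- \frac{1}{34988}\right) + \frac{1}{49105 \cdot \frac{1}{973} \left(-69\right)} = - \frac{48}{8747} + \frac{1}{49105 \cdot \frac{1}{973} \left(-69\right)} = - \frac{48}{8747} + \frac{1}{49105 \left(- \frac{69}{973}\right)} = - \frac{48}{8747} + \frac{1}{49105} \left(- \frac{973}{69}\right) = - \frac{48}{8747} - \frac{139}{484035} = - \frac{24449513}{4233854145}$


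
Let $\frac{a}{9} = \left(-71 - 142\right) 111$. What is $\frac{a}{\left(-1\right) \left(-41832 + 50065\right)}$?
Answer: $\frac{212787}{8233} \approx 25.846$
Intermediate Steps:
$a = -212787$ ($a = 9 \left(-71 - 142\right) 111 = 9 \left(\left(-213\right) 111\right) = 9 \left(-23643\right) = -212787$)
$\frac{a}{\left(-1\right) \left(-41832 + 50065\right)} = - \frac{212787}{\left(-1\right) \left(-41832 + 50065\right)} = - \frac{212787}{\left(-1\right) 8233} = - \frac{212787}{-8233} = \left(-212787\right) \left(- \frac{1}{8233}\right) = \frac{212787}{8233}$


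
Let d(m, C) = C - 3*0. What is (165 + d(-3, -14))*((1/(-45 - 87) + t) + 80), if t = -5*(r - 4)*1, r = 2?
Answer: 1793729/132 ≈ 13589.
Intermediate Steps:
d(m, C) = C (d(m, C) = C + 0 = C)
t = 10 (t = -5*(2 - 4)*1 = -5*(-2)*1 = 10*1 = 10)
(165 + d(-3, -14))*((1/(-45 - 87) + t) + 80) = (165 - 14)*((1/(-45 - 87) + 10) + 80) = 151*((1/(-132) + 10) + 80) = 151*((-1/132 + 10) + 80) = 151*(1319/132 + 80) = 151*(11879/132) = 1793729/132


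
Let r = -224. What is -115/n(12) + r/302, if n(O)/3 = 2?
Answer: -18037/906 ≈ -19.908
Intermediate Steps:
n(O) = 6 (n(O) = 3*2 = 6)
-115/n(12) + r/302 = -115/6 - 224/302 = -115*⅙ - 224*1/302 = -115/6 - 112/151 = -18037/906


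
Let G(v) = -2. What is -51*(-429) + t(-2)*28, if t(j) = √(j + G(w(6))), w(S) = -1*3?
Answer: 21879 + 56*I ≈ 21879.0 + 56.0*I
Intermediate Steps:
w(S) = -3
t(j) = √(-2 + j) (t(j) = √(j - 2) = √(-2 + j))
-51*(-429) + t(-2)*28 = -51*(-429) + √(-2 - 2)*28 = 21879 + √(-4)*28 = 21879 + (2*I)*28 = 21879 + 56*I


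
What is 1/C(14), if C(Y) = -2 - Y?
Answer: -1/16 ≈ -0.062500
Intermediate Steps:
1/C(14) = 1/(-2 - 1*14) = 1/(-2 - 14) = 1/(-16) = -1/16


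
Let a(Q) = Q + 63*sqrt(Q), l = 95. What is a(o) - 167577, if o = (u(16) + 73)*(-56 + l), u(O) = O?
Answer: -164106 + 63*sqrt(3471) ≈ -1.6039e+5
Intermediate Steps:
o = 3471 (o = (16 + 73)*(-56 + 95) = 89*39 = 3471)
a(o) - 167577 = (3471 + 63*sqrt(3471)) - 167577 = -164106 + 63*sqrt(3471)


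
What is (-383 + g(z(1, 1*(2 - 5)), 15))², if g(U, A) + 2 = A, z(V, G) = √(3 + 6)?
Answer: 136900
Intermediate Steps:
z(V, G) = 3 (z(V, G) = √9 = 3)
g(U, A) = -2 + A
(-383 + g(z(1, 1*(2 - 5)), 15))² = (-383 + (-2 + 15))² = (-383 + 13)² = (-370)² = 136900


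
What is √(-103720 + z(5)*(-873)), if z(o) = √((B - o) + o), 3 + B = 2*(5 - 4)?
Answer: √(-103720 - 873*I) ≈ 1.355 - 322.06*I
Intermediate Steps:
B = -1 (B = -3 + 2*(5 - 4) = -3 + 2*1 = -3 + 2 = -1)
z(o) = I (z(o) = √((-1 - o) + o) = √(-1) = I)
√(-103720 + z(5)*(-873)) = √(-103720 + I*(-873)) = √(-103720 - 873*I)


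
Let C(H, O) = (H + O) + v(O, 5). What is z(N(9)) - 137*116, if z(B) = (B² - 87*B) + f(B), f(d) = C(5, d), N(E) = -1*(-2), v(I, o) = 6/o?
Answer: -80269/5 ≈ -16054.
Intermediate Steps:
N(E) = 2
C(H, O) = 6/5 + H + O (C(H, O) = (H + O) + 6/5 = 6/5 + H + O)
f(d) = 31/5 + d (f(d) = 6/5 + 5 + d = 31/5 + d)
z(B) = 31/5 + B² - 86*B (z(B) = (B² - 87*B) + (31/5 + B) = 31/5 + B² - 86*B)
z(N(9)) - 137*116 = (31/5 + 2² - 86*2) - 137*116 = (31/5 + 4 - 172) - 15892 = -809/5 - 15892 = -80269/5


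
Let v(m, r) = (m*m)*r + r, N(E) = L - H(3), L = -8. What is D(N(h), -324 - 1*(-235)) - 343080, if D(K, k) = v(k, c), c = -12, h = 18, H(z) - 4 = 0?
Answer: -438144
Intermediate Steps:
H(z) = 4 (H(z) = 4 + 0 = 4)
N(E) = -12 (N(E) = -8 - 1*4 = -8 - 4 = -12)
v(m, r) = r + r*m**2 (v(m, r) = m**2*r + r = r*m**2 + r = r + r*m**2)
D(K, k) = -12 - 12*k**2 (D(K, k) = -12*(1 + k**2) = -12 - 12*k**2)
D(N(h), -324 - 1*(-235)) - 343080 = (-12 - 12*(-324 - 1*(-235))**2) - 343080 = (-12 - 12*(-324 + 235)**2) - 343080 = (-12 - 12*(-89)**2) - 343080 = (-12 - 12*7921) - 343080 = (-12 - 95052) - 343080 = -95064 - 343080 = -438144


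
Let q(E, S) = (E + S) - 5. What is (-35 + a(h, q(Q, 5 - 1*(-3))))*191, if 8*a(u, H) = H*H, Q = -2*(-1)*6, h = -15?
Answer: -10505/8 ≈ -1313.1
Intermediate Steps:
Q = 12 (Q = 2*6 = 12)
q(E, S) = -5 + E + S
a(u, H) = H²/8 (a(u, H) = (H*H)/8 = H²/8)
(-35 + a(h, q(Q, 5 - 1*(-3))))*191 = (-35 + (-5 + 12 + (5 - 1*(-3)))²/8)*191 = (-35 + (-5 + 12 + (5 + 3))²/8)*191 = (-35 + (-5 + 12 + 8)²/8)*191 = (-35 + (⅛)*15²)*191 = (-35 + (⅛)*225)*191 = (-35 + 225/8)*191 = -55/8*191 = -10505/8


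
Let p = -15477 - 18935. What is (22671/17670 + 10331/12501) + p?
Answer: -2533630867033/73630890 ≈ -34410.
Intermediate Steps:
p = -34412
(22671/17670 + 10331/12501) + p = (22671/17670 + 10331/12501) - 34412 = (22671*(1/17670) + 10331*(1/12501)) - 34412 = (7557/5890 + 10331/12501) - 34412 = 155319647/73630890 - 34412 = -2533630867033/73630890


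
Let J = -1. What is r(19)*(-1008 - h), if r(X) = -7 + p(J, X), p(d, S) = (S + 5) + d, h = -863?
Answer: -2320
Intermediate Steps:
p(d, S) = 5 + S + d (p(d, S) = (5 + S) + d = 5 + S + d)
r(X) = -3 + X (r(X) = -7 + (5 + X - 1) = -7 + (4 + X) = -3 + X)
r(19)*(-1008 - h) = (-3 + 19)*(-1008 - 1*(-863)) = 16*(-1008 + 863) = 16*(-145) = -2320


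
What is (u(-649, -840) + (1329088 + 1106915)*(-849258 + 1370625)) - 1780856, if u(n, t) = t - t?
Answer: 1270049795245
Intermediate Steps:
u(n, t) = 0
(u(-649, -840) + (1329088 + 1106915)*(-849258 + 1370625)) - 1780856 = (0 + (1329088 + 1106915)*(-849258 + 1370625)) - 1780856 = (0 + 2436003*521367) - 1780856 = (0 + 1270051576101) - 1780856 = 1270051576101 - 1780856 = 1270049795245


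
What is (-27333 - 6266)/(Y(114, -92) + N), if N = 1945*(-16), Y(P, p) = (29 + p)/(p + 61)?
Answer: 1041569/964657 ≈ 1.0797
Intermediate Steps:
Y(P, p) = (29 + p)/(61 + p)
N = -31120
(-27333 - 6266)/(Y(114, -92) + N) = (-27333 - 6266)/((29 - 92)/(61 - 92) - 31120) = -33599/(-63/(-31) - 31120) = -33599/(-1/31*(-63) - 31120) = -33599/(63/31 - 31120) = -33599/(-964657/31) = -33599*(-31/964657) = 1041569/964657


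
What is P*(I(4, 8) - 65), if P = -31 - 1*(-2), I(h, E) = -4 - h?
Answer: 2117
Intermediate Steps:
P = -29 (P = -31 + 2 = -29)
P*(I(4, 8) - 65) = -29*((-4 - 1*4) - 65) = -29*((-4 - 4) - 65) = -29*(-8 - 65) = -29*(-73) = 2117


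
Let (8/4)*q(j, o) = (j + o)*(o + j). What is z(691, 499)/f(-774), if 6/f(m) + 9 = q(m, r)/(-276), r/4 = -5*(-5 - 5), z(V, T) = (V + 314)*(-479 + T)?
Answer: -140048425/69 ≈ -2.0297e+6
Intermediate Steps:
z(V, T) = (-479 + T)*(314 + V) (z(V, T) = (314 + V)*(-479 + T) = (-479 + T)*(314 + V))
r = 200 (r = 4*(-5*(-5 - 5)) = 4*(-5*(-10)) = 4*50 = 200)
q(j, o) = (j + o)²/2 (q(j, o) = ((j + o)*(o + j))/2 = ((j + o)*(j + o))/2 = (j + o)²/2)
f(m) = 6/(-9 - (200 + m)²/552) (f(m) = 6/(-9 + ((m + 200)²/2)/(-276)) = 6/(-9 + ((200 + m)²/2)*(-1/276)) = 6/(-9 - (200 + m)²/552))
z(691, 499)/f(-774) = (-150406 - 479*691 + 314*499 + 499*691)/((-3312/(4968 + (200 - 774)²))) = (-150406 - 330989 + 156686 + 344809)/((-3312/(4968 + (-574)²))) = 20100/((-3312/(4968 + 329476))) = 20100/((-3312/334444)) = 20100/((-3312*1/334444)) = 20100/(-828/83611) = 20100*(-83611/828) = -140048425/69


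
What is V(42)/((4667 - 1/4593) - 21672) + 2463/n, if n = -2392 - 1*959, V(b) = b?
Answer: -32169416044/43621065011 ≈ -0.73747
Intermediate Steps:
n = -3351 (n = -2392 - 959 = -3351)
V(42)/((4667 - 1/4593) - 21672) + 2463/n = 42/((4667 - 1/4593) - 21672) + 2463/(-3351) = 42/((4667 - 1*1/4593) - 21672) + 2463*(-1/3351) = 42/((4667 - 1/4593) - 21672) - 821/1117 = 42/(21435530/4593 - 21672) - 821/1117 = 42/(-78103966/4593) - 821/1117 = 42*(-4593/78103966) - 821/1117 = -96453/39051983 - 821/1117 = -32169416044/43621065011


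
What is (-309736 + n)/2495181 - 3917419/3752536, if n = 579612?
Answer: -8761950052303/9363256529016 ≈ -0.93578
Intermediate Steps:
(-309736 + n)/2495181 - 3917419/3752536 = (-309736 + 579612)/2495181 - 3917419/3752536 = 269876*(1/2495181) - 3917419*1/3752536 = 269876/2495181 - 3917419/3752536 = -8761950052303/9363256529016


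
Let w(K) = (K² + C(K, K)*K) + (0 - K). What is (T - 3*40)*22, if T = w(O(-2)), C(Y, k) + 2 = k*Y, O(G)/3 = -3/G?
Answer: -1947/4 ≈ -486.75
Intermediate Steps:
O(G) = -9/G (O(G) = 3*(-3/G) = -9/G)
C(Y, k) = -2 + Y*k (C(Y, k) = -2 + k*Y = -2 + Y*k)
w(K) = K² - K + K*(-2 + K²) (w(K) = (K² + (-2 + K*K)*K) + (0 - K) = (K² + (-2 + K²)*K) - K = (K² + K*(-2 + K²)) - K = K² - K + K*(-2 + K²))
T = 783/8 (T = (-9/(-2))*(-3 - 9/(-2) + (-9/(-2))²) = (-9*(-½))*(-3 - 9*(-½) + (-9*(-½))²) = 9*(-3 + 9/2 + (9/2)²)/2 = 9*(-3 + 9/2 + 81/4)/2 = (9/2)*(87/4) = 783/8 ≈ 97.875)
(T - 3*40)*22 = (783/8 - 3*40)*22 = (783/8 - 120)*22 = -177/8*22 = -1947/4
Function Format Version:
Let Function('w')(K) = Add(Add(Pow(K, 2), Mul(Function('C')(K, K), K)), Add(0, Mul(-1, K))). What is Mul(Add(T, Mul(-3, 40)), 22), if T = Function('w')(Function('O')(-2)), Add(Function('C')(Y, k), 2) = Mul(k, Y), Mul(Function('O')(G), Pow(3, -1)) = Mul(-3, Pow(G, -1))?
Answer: Rational(-1947, 4) ≈ -486.75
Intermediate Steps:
Function('O')(G) = Mul(-9, Pow(G, -1)) (Function('O')(G) = Mul(3, Mul(-3, Pow(G, -1))) = Mul(-9, Pow(G, -1)))
Function('C')(Y, k) = Add(-2, Mul(Y, k)) (Function('C')(Y, k) = Add(-2, Mul(k, Y)) = Add(-2, Mul(Y, k)))
Function('w')(K) = Add(Pow(K, 2), Mul(-1, K), Mul(K, Add(-2, Pow(K, 2)))) (Function('w')(K) = Add(Add(Pow(K, 2), Mul(Add(-2, Mul(K, K)), K)), Add(0, Mul(-1, K))) = Add(Add(Pow(K, 2), Mul(Add(-2, Pow(K, 2)), K)), Mul(-1, K)) = Add(Add(Pow(K, 2), Mul(K, Add(-2, Pow(K, 2)))), Mul(-1, K)) = Add(Pow(K, 2), Mul(-1, K), Mul(K, Add(-2, Pow(K, 2)))))
T = Rational(783, 8) (T = Mul(Mul(-9, Pow(-2, -1)), Add(-3, Mul(-9, Pow(-2, -1)), Pow(Mul(-9, Pow(-2, -1)), 2))) = Mul(Mul(-9, Rational(-1, 2)), Add(-3, Mul(-9, Rational(-1, 2)), Pow(Mul(-9, Rational(-1, 2)), 2))) = Mul(Rational(9, 2), Add(-3, Rational(9, 2), Pow(Rational(9, 2), 2))) = Mul(Rational(9, 2), Add(-3, Rational(9, 2), Rational(81, 4))) = Mul(Rational(9, 2), Rational(87, 4)) = Rational(783, 8) ≈ 97.875)
Mul(Add(T, Mul(-3, 40)), 22) = Mul(Add(Rational(783, 8), Mul(-3, 40)), 22) = Mul(Add(Rational(783, 8), -120), 22) = Mul(Rational(-177, 8), 22) = Rational(-1947, 4)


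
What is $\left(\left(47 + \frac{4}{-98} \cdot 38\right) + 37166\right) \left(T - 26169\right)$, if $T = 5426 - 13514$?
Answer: $- \frac{62462877777}{49} \approx -1.2748 \cdot 10^{9}$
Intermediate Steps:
$T = -8088$ ($T = 5426 - 13514 = -8088$)
$\left(\left(47 + \frac{4}{-98} \cdot 38\right) + 37166\right) \left(T - 26169\right) = \left(\left(47 + \frac{4}{-98} \cdot 38\right) + 37166\right) \left(-8088 - 26169\right) = \left(\left(47 + 4 \left(- \frac{1}{98}\right) 38\right) + 37166\right) \left(-34257\right) = \left(\left(47 - \frac{76}{49}\right) + 37166\right) \left(-34257\right) = \left(\frac{2227}{49} + 37166\right) \left(-34257\right) = \frac{1823361}{49} \left(-34257\right) = - \frac{62462877777}{49}$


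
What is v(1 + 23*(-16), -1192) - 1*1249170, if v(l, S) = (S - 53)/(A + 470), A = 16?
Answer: -202365955/162 ≈ -1.2492e+6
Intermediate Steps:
v(l, S) = -53/486 + S/486 (v(l, S) = (S - 53)/(16 + 470) = (-53 + S)/486 = (-53 + S)*(1/486) = -53/486 + S/486)
v(1 + 23*(-16), -1192) - 1*1249170 = (-53/486 + (1/486)*(-1192)) - 1*1249170 = (-53/486 - 596/243) - 1249170 = -415/162 - 1249170 = -202365955/162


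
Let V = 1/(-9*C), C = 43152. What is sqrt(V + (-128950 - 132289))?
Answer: I*sqrt(273629172869241)/32364 ≈ 511.12*I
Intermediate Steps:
V = -1/388368 (V = 1/(-9*43152) = 1/(-388368) = -1/388368 ≈ -2.5749e-6)
sqrt(V + (-128950 - 132289)) = sqrt(-1/388368 + (-128950 - 132289)) = sqrt(-1/388368 - 261239) = sqrt(-101456867953/388368) = I*sqrt(273629172869241)/32364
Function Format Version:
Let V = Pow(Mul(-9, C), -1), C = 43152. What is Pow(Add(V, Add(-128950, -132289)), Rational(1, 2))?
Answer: Mul(Rational(1, 32364), I, Pow(273629172869241, Rational(1, 2))) ≈ Mul(511.12, I)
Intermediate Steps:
V = Rational(-1, 388368) (V = Pow(Mul(-9, 43152), -1) = Pow(-388368, -1) = Rational(-1, 388368) ≈ -2.5749e-6)
Pow(Add(V, Add(-128950, -132289)), Rational(1, 2)) = Pow(Add(Rational(-1, 388368), Add(-128950, -132289)), Rational(1, 2)) = Pow(Add(Rational(-1, 388368), -261239), Rational(1, 2)) = Pow(Rational(-101456867953, 388368), Rational(1, 2)) = Mul(Rational(1, 32364), I, Pow(273629172869241, Rational(1, 2)))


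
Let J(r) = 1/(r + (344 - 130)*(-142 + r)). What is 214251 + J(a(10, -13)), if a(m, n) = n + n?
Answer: 7708322477/35978 ≈ 2.1425e+5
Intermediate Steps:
a(m, n) = 2*n
J(r) = 1/(-30388 + 215*r) (J(r) = 1/(r + 214*(-142 + r)) = 1/(r + (-30388 + 214*r)) = 1/(-30388 + 215*r))
214251 + J(a(10, -13)) = 214251 + 1/(-30388 + 215*(2*(-13))) = 214251 + 1/(-30388 + 215*(-26)) = 214251 + 1/(-30388 - 5590) = 214251 + 1/(-35978) = 214251 - 1/35978 = 7708322477/35978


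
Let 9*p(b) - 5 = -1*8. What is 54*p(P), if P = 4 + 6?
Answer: -18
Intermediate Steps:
P = 10
p(b) = -⅓ (p(b) = 5/9 + (-1*8)/9 = 5/9 + (⅑)*(-8) = 5/9 - 8/9 = -⅓)
54*p(P) = 54*(-⅓) = -18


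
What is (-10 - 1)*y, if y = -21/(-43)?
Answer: -231/43 ≈ -5.3721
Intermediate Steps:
y = 21/43 (y = -21*(-1/43) = 21/43 ≈ 0.48837)
(-10 - 1)*y = (-10 - 1)*(21/43) = -11*21/43 = -231/43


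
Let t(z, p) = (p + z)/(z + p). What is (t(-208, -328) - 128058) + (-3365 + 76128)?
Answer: -55294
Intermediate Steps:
t(z, p) = 1 (t(z, p) = (p + z)/(p + z) = 1)
(t(-208, -328) - 128058) + (-3365 + 76128) = (1 - 128058) + (-3365 + 76128) = -128057 + 72763 = -55294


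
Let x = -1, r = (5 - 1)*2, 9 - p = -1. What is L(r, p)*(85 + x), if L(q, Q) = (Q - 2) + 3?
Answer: 924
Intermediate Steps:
p = 10 (p = 9 - 1*(-1) = 9 + 1 = 10)
r = 8 (r = 4*2 = 8)
L(q, Q) = 1 + Q (L(q, Q) = (-2 + Q) + 3 = 1 + Q)
L(r, p)*(85 + x) = (1 + 10)*(85 - 1) = 11*84 = 924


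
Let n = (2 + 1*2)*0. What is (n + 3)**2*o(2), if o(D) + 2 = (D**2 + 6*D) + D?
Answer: 144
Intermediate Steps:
o(D) = -2 + D**2 + 7*D (o(D) = -2 + ((D**2 + 6*D) + D) = -2 + (D**2 + 7*D) = -2 + D**2 + 7*D)
n = 0 (n = (2 + 2)*0 = 4*0 = 0)
(n + 3)**2*o(2) = (0 + 3)**2*(-2 + 2**2 + 7*2) = 3**2*(-2 + 4 + 14) = 9*16 = 144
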